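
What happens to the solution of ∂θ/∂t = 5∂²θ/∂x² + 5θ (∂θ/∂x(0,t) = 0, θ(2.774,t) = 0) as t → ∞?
θ grows unboundedly. Reaction dominates diffusion (r=5 > κπ²/(4L²)≈1.6); solution grows exponentially.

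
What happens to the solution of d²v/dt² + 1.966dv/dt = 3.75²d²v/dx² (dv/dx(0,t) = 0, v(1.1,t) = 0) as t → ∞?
v → 0. Damping (γ=1.966) dissipates energy; oscillations decay exponentially.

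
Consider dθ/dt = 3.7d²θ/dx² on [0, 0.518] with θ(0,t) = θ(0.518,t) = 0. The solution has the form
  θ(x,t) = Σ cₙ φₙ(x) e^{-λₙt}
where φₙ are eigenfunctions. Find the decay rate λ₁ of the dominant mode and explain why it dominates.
Eigenvalues: λₙ = 3.7n²π²/0.518².
First three modes:
  n=1: λ₁ = 3.7π²/0.518² ≈ 136.095
  n=2: λ₂ = 14.8π²/0.518² ≈ 544.38 (4× faster decay)
  n=3: λ₃ = 33.3π²/0.518² ≈ 1224.854 (9× faster decay)
As t → ∞, higher modes decay exponentially faster. The n=1 mode dominates: θ ~ c₁ sin(πx/0.518) e^{-λ₁t}.
Decay rate: λ₁ = 3.7π²/0.518² ≈ 136.095.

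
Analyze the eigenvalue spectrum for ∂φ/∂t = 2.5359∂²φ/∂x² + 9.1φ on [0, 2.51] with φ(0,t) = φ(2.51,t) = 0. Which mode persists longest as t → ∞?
Eigenvalues: λₙ = 2.5359n²π²/2.51² - 9.1.
First three modes:
  n=1: λ₁ = 2.5359π²/2.51² - 9.1 ≈ -5.127
  n=2: λ₂ = 10.1436π²/2.51² - 9.1 ≈ 6.791
  n=3: λ₃ = 22.8231π²/2.51² - 9.1 ≈ 26.654
Since 2.5359π²/2.51² ≈ 3.973 < 9.1, λ₁ < 0.
The n=1 mode grows fastest (−λₙ is largest for n=1) → dominates.
Asymptotic: φ ~ c₁ sin(πx/2.51) e^{5.127t} (exponential growth at rate −λ₁ ≈ 5.127).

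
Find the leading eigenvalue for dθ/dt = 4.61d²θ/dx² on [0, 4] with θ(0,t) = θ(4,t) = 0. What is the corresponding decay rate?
Eigenvalues: λₙ = 4.61n²π²/4².
First three modes:
  n=1: λ₁ = 4.61π²/4² ≈ 2.844
  n=2: λ₂ = 18.44π²/4² ≈ 11.375 (4× faster decay)
  n=3: λ₃ = 41.49π²/4² ≈ 25.593 (9× faster decay)
As t → ∞, higher modes decay exponentially faster. The n=1 mode dominates: θ ~ c₁ sin(πx/4) e^{-λ₁t}.
Decay rate: λ₁ = 4.61π²/4² ≈ 2.844.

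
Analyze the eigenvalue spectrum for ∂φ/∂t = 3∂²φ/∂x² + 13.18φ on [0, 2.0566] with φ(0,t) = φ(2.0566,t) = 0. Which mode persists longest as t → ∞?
Eigenvalues: λₙ = 3n²π²/2.0566² - 13.18.
First three modes:
  n=1: λ₁ = 3π²/2.0566² - 13.18 ≈ -6.18
  n=2: λ₂ = 12π²/2.0566² - 13.18 ≈ 14.822
  n=3: λ₃ = 27π²/2.0566² - 13.18 ≈ 49.823
Since 3π²/2.0566² ≈ 7 < 13.18, λ₁ < 0.
The n=1 mode grows fastest (−λₙ is largest for n=1) → dominates.
Asymptotic: φ ~ c₁ sin(πx/2.0566) e^{6.18t} (exponential growth at rate −λ₁ ≈ 6.18).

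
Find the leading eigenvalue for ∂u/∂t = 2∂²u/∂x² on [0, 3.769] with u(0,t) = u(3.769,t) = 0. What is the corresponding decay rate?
Eigenvalues: λₙ = 2n²π²/3.769².
First three modes:
  n=1: λ₁ = 2π²/3.769² ≈ 1.39
  n=2: λ₂ = 8π²/3.769² ≈ 5.558 (4× faster decay)
  n=3: λ₃ = 18π²/3.769² ≈ 12.506 (9× faster decay)
As t → ∞, higher modes decay exponentially faster. The n=1 mode dominates: u ~ c₁ sin(πx/3.769) e^{-λ₁t}.
Decay rate: λ₁ = 2π²/3.769² ≈ 1.39.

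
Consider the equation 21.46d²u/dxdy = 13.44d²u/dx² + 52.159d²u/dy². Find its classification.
Rewriting in standard form: -13.44d²u/dx² + 21.46d²u/dxdy - 52.159d²u/dy² = 0. Elliptic. (A = -13.44, B = 21.46, C = -52.159 gives B² - 4AC = -2343.53624.)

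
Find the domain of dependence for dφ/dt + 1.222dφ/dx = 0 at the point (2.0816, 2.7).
A single point: x = -1.2178. The characteristic through (2.0816, 2.7) is x - 1.222t = const, so x = 2.0816 - 1.222·2.7 = -1.2178.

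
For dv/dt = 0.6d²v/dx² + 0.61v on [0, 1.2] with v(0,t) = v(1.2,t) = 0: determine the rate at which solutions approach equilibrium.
Eigenvalues: λₙ = 0.6n²π²/1.2² - 0.61.
First three modes:
  n=1: λ₁ = 0.6π²/1.2² - 0.61 ≈ 3.502
  n=2: λ₂ = 2.4π²/1.2² - 0.61 ≈ 15.839
  n=3: λ₃ = 5.4π²/1.2² - 0.61 ≈ 36.401
Since 0.6π²/1.2² ≈ 4.112 > 0.61, all λₙ > 0.
The n=1 mode decays slowest → dominates as t → ∞.
Asymptotic: v ~ c₁ sin(πx/1.2) e^{-λ₁t} with decay rate λ₁ ≈ 3.502.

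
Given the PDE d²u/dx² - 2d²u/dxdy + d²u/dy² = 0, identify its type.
The second-order coefficients are A = 1, B = -2, C = 1. Since B² - 4AC = 0 = 0, this is a parabolic PDE.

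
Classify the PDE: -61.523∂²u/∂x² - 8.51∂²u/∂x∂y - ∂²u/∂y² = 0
A = -61.523, B = -8.51, C = -1. Discriminant B² - 4AC = -173.6719. Since -173.6719 < 0, elliptic.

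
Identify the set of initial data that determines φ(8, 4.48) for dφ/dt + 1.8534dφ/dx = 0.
A single point: x = -0.303232. The characteristic through (8, 4.48) is x - 1.8534t = const, so x = 8 - 1.8534·4.48 = -0.303232.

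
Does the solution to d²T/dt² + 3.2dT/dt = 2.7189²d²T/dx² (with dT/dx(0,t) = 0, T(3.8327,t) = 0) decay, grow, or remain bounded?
T → 0. Damping (γ=3.2) dissipates energy; oscillations decay exponentially.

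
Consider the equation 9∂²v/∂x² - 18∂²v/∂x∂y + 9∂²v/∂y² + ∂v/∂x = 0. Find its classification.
Parabolic. (A = 9, B = -18, C = 9 gives B² - 4AC = 0.)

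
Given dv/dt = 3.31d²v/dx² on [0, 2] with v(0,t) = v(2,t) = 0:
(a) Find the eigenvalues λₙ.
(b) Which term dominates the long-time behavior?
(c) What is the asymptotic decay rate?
Eigenvalues: λₙ = 3.31n²π²/2².
First three modes:
  n=1: λ₁ = 3.31π²/2² ≈ 8.167
  n=2: λ₂ = 13.24π²/2² ≈ 32.668 (4× faster decay)
  n=3: λ₃ = 29.79π²/2² ≈ 73.504 (9× faster decay)
As t → ∞, higher modes decay exponentially faster. The n=1 mode dominates: v ~ c₁ sin(πx/2) e^{-λ₁t}.
Decay rate: λ₁ = 3.31π²/2² ≈ 8.167.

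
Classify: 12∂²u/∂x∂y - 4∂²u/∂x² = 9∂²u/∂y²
Rewriting in standard form: -4∂²u/∂x² + 12∂²u/∂x∂y - 9∂²u/∂y² = 0. Parabolic (discriminant = 0).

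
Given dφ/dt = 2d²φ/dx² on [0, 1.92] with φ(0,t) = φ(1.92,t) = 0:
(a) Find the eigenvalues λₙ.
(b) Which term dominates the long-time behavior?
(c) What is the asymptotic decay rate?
Eigenvalues: λₙ = 2n²π²/1.92².
First three modes:
  n=1: λ₁ = 2π²/1.92² ≈ 5.355
  n=2: λ₂ = 8π²/1.92² ≈ 21.418 (4× faster decay)
  n=3: λ₃ = 18π²/1.92² ≈ 48.191 (9× faster decay)
As t → ∞, higher modes decay exponentially faster. The n=1 mode dominates: φ ~ c₁ sin(πx/1.92) e^{-λ₁t}.
Decay rate: λ₁ = 2π²/1.92² ≈ 5.355.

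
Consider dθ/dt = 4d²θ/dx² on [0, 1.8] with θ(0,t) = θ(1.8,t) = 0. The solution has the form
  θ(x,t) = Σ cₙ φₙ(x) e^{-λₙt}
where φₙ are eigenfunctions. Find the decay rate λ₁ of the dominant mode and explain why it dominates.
Eigenvalues: λₙ = 4n²π²/1.8².
First three modes:
  n=1: λ₁ = 4π²/1.8² ≈ 12.185
  n=2: λ₂ = 16π²/1.8² ≈ 48.739 (4× faster decay)
  n=3: λ₃ = 36π²/1.8² ≈ 109.662 (9× faster decay)
As t → ∞, higher modes decay exponentially faster. The n=1 mode dominates: θ ~ c₁ sin(πx/1.8) e^{-λ₁t}.
Decay rate: λ₁ = 4π²/1.8² ≈ 12.185.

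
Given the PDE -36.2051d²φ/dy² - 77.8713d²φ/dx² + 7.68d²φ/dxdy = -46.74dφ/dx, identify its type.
Rewriting in standard form: -77.8713d²φ/dx² + 7.68d²φ/dxdy - 36.2051d²φ/dy² + 46.74dφ/dx = 0. The second-order coefficients are A = -77.8713, B = 7.68, C = -36.2051. Since B² - 4AC = -11218.37041452 < 0, this is an elliptic PDE.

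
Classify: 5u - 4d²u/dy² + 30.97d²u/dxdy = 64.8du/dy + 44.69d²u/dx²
Rewriting in standard form: -44.69d²u/dx² + 30.97d²u/dxdy - 4d²u/dy² - 64.8du/dy + 5u = 0. Hyperbolic (discriminant = 244.1009).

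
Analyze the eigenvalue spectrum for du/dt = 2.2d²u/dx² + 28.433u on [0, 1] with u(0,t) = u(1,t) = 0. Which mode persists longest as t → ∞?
Eigenvalues: λₙ = 2.2n²π²/1² - 28.433.
First three modes:
  n=1: λ₁ = 2.2π² - 28.433 ≈ -6.72
  n=2: λ₂ = 8.8π² - 28.433 ≈ 58.42
  n=3: λ₃ = 19.8π² - 28.433 ≈ 166.985
Since 2.2π² ≈ 21.713 < 28.433, λ₁ < 0.
The n=1 mode grows fastest (−λₙ is largest for n=1) → dominates.
Asymptotic: u ~ c₁ sin(πx/1) e^{6.72t} (exponential growth at rate −λ₁ ≈ 6.72).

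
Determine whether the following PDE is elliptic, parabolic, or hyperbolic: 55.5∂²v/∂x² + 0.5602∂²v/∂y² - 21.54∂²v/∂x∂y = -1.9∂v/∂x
Rewriting in standard form: 55.5∂²v/∂x² - 21.54∂²v/∂x∂y + 0.5602∂²v/∂y² + 1.9∂v/∂x = 0. Coefficients: A = 55.5, B = -21.54, C = 0.5602. B² - 4AC = 339.6072, which is positive, so the equation is hyperbolic.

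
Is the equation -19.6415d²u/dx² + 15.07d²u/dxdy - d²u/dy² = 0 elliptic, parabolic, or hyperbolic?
Computing B² - 4AC with A = -19.6415, B = 15.07, C = -1: discriminant = 148.5389 (positive). Answer: hyperbolic.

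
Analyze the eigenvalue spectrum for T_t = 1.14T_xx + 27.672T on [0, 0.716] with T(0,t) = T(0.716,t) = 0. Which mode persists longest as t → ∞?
Eigenvalues: λₙ = 1.14n²π²/0.716² - 27.672.
First three modes:
  n=1: λ₁ = 1.14π²/0.716² - 27.672 ≈ -5.725
  n=2: λ₂ = 4.56π²/0.716² - 27.672 ≈ 60.117
  n=3: λ₃ = 10.26π²/0.716² - 27.672 ≈ 169.853
Since 1.14π²/0.716² ≈ 21.947 < 27.672, λ₁ < 0.
The n=1 mode grows fastest (−λₙ is largest for n=1) → dominates.
Asymptotic: T ~ c₁ sin(πx/0.716) e^{5.725t} (exponential growth at rate −λ₁ ≈ 5.725).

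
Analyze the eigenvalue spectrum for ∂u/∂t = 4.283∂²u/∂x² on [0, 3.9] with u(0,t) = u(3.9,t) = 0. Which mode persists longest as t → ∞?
Eigenvalues: λₙ = 4.283n²π²/3.9².
First three modes:
  n=1: λ₁ = 4.283π²/3.9² ≈ 2.779
  n=2: λ₂ = 17.132π²/3.9² ≈ 11.117 (4× faster decay)
  n=3: λ₃ = 38.547π²/3.9² ≈ 25.013 (9× faster decay)
As t → ∞, higher modes decay exponentially faster. The n=1 mode dominates: u ~ c₁ sin(πx/3.9) e^{-λ₁t}.
Decay rate: λ₁ = 4.283π²/3.9² ≈ 2.779.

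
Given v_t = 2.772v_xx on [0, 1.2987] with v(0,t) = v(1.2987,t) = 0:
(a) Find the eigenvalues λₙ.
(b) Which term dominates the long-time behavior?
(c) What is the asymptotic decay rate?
Eigenvalues: λₙ = 2.772n²π²/1.2987².
First three modes:
  n=1: λ₁ = 2.772π²/1.2987² ≈ 16.221
  n=2: λ₂ = 11.088π²/1.2987² ≈ 64.884 (4× faster decay)
  n=3: λ₃ = 24.948π²/1.2987² ≈ 145.988 (9× faster decay)
As t → ∞, higher modes decay exponentially faster. The n=1 mode dominates: v ~ c₁ sin(πx/1.2987) e^{-λ₁t}.
Decay rate: λ₁ = 2.772π²/1.2987² ≈ 16.221.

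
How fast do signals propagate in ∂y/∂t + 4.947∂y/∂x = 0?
Speed = 4.947. Information travels along x - 4.947t = const (rightward).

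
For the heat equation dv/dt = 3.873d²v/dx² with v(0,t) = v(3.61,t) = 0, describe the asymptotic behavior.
v → 0. Heat diffuses out through both boundaries.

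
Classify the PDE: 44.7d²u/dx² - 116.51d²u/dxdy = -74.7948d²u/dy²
Rewriting in standard form: 44.7d²u/dx² - 116.51d²u/dxdy + 74.7948d²u/dy² = 0. A = 44.7, B = -116.51, C = 74.7948. Discriminant B² - 4AC = 201.26986. Since 201.26986 > 0, hyperbolic.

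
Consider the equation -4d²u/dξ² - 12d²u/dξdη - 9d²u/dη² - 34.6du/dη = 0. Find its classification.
Parabolic. (A = -4, B = -12, C = -9 gives B² - 4AC = 0.)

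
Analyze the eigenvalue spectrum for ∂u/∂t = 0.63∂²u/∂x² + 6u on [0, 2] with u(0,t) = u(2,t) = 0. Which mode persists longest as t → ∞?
Eigenvalues: λₙ = 0.63n²π²/2² - 6.
First three modes:
  n=1: λ₁ = 0.63π²/2² - 6 ≈ -4.446
  n=2: λ₂ = 2.52π²/2² - 6 ≈ 0.218
  n=3: λ₃ = 5.67π²/2² - 6 ≈ 7.99
Since 0.63π²/2² ≈ 1.554 < 6, λ₁ < 0.
The n=1 mode grows fastest (−λₙ is largest for n=1) → dominates.
Asymptotic: u ~ c₁ sin(πx/2) e^{4.446t} (exponential growth at rate −λ₁ ≈ 4.446).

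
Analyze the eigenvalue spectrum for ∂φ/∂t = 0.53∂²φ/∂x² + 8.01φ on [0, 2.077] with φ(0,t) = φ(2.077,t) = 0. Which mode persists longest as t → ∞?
Eigenvalues: λₙ = 0.53n²π²/2.077² - 8.01.
First three modes:
  n=1: λ₁ = 0.53π²/2.077² - 8.01 ≈ -6.797
  n=2: λ₂ = 2.12π²/2.077² - 8.01 ≈ -3.16
  n=3: λ₃ = 4.77π²/2.077² - 8.01 ≈ 2.903
Since 0.53π²/2.077² ≈ 1.213 < 8.01, λ₁ < 0.
The n=1 mode grows fastest (−λₙ is largest for n=1) → dominates.
Asymptotic: φ ~ c₁ sin(πx/2.077) e^{6.797t} (exponential growth at rate −λ₁ ≈ 6.797).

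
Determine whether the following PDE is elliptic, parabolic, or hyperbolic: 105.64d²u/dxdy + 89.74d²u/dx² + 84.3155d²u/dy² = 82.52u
Rewriting in standard form: 89.74d²u/dx² + 105.64d²u/dxdy + 84.3155d²u/dy² - 82.52u = 0. Coefficients: A = 89.74, B = 105.64, C = 84.3155. B² - 4AC = -19106.08228, which is negative, so the equation is elliptic.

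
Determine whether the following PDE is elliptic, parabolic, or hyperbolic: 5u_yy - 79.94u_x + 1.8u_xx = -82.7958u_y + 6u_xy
Rewriting in standard form: 1.8u_xx - 6u_xy + 5u_yy - 79.94u_x + 82.7958u_y = 0. Coefficients: A = 1.8, B = -6, C = 5. B² - 4AC = 0, which is zero, so the equation is parabolic.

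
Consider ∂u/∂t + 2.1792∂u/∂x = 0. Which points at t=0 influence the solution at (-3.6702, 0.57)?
A single point: x = -4.912344. The characteristic through (-3.6702, 0.57) is x - 2.1792t = const, so x = -3.6702 - 2.1792·0.57 = -4.912344.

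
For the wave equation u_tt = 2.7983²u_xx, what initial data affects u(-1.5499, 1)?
Domain of dependence: [-4.3482, 1.2484]. Signals travel at speed 2.7983, so data within |x - -1.5499| ≤ 2.7983·1 = 2.7983 can reach the point.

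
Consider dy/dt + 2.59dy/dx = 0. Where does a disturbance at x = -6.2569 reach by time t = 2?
At x = -1.0769. The characteristic carries data from (-6.2569, 0) to (-1.0769, 2).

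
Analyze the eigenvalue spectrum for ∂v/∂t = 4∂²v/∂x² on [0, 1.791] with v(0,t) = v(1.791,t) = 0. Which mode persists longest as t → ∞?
Eigenvalues: λₙ = 4n²π²/1.791².
First three modes:
  n=1: λ₁ = 4π²/1.791² ≈ 12.307
  n=2: λ₂ = 16π²/1.791² ≈ 49.23 (4× faster decay)
  n=3: λ₃ = 36π²/1.791² ≈ 110.767 (9× faster decay)
As t → ∞, higher modes decay exponentially faster. The n=1 mode dominates: v ~ c₁ sin(πx/1.791) e^{-λ₁t}.
Decay rate: λ₁ = 4π²/1.791² ≈ 12.307.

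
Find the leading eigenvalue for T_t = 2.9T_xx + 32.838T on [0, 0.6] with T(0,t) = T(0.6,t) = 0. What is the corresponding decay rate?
Eigenvalues: λₙ = 2.9n²π²/0.6² - 32.838.
First three modes:
  n=1: λ₁ = 2.9π²/0.6² - 32.838 ≈ 46.667
  n=2: λ₂ = 11.6π²/0.6² - 32.838 ≈ 285.183
  n=3: λ₃ = 26.1π²/0.6² - 32.838 ≈ 682.708
Since 2.9π²/0.6² ≈ 79.505 > 32.838, all λₙ > 0.
The n=1 mode decays slowest → dominates as t → ∞.
Asymptotic: T ~ c₁ sin(πx/0.6) e^{-λ₁t} with decay rate λ₁ ≈ 46.667.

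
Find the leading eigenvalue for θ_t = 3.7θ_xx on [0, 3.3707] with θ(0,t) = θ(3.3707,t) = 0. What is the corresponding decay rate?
Eigenvalues: λₙ = 3.7n²π²/3.3707².
First three modes:
  n=1: λ₁ = 3.7π²/3.3707² ≈ 3.214
  n=2: λ₂ = 14.8π²/3.3707² ≈ 12.856 (4× faster decay)
  n=3: λ₃ = 33.3π²/3.3707² ≈ 28.927 (9× faster decay)
As t → ∞, higher modes decay exponentially faster. The n=1 mode dominates: θ ~ c₁ sin(πx/3.3707) e^{-λ₁t}.
Decay rate: λ₁ = 3.7π²/3.3707² ≈ 3.214.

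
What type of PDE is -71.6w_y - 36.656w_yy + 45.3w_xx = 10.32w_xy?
Rewriting in standard form: 45.3w_xx - 10.32w_xy - 36.656w_yy - 71.6w_y = 0. With A = 45.3, B = -10.32, C = -36.656, the discriminant is 6748.5696. This is a hyperbolic PDE.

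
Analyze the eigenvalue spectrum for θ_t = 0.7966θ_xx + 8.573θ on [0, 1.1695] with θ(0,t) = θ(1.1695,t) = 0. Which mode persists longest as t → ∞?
Eigenvalues: λₙ = 0.7966n²π²/1.1695² - 8.573.
First three modes:
  n=1: λ₁ = 0.7966π²/1.1695² - 8.573 ≈ -2.825
  n=2: λ₂ = 3.1864π²/1.1695² - 8.573 ≈ 14.42
  n=3: λ₃ = 7.1694π²/1.1695² - 8.573 ≈ 43.162
Since 0.7966π²/1.1695² ≈ 5.748 < 8.573, λ₁ < 0.
The n=1 mode grows fastest (−λₙ is largest for n=1) → dominates.
Asymptotic: θ ~ c₁ sin(πx/1.1695) e^{2.825t} (exponential growth at rate −λ₁ ≈ 2.825).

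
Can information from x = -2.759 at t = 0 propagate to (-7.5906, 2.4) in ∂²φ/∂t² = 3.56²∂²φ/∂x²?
Yes. The domain of dependence is [-16.1346, 0.9534], and -2.759 ∈ [-16.1346, 0.9534].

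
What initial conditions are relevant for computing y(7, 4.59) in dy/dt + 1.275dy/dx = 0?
A single point: x = 1.14775. The characteristic through (7, 4.59) is x - 1.275t = const, so x = 7 - 1.275·4.59 = 1.14775.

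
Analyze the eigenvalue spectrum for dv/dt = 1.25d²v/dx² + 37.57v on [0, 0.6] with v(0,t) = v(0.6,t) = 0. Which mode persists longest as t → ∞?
Eigenvalues: λₙ = 1.25n²π²/0.6² - 37.57.
First three modes:
  n=1: λ₁ = 1.25π²/0.6² - 37.57 ≈ -3.301
  n=2: λ₂ = 5π²/0.6² - 37.57 ≈ 99.508
  n=3: λ₃ = 11.25π²/0.6² - 37.57 ≈ 270.855
Since 1.25π²/0.6² ≈ 34.269 < 37.57, λ₁ < 0.
The n=1 mode grows fastest (−λₙ is largest for n=1) → dominates.
Asymptotic: v ~ c₁ sin(πx/0.6) e^{3.301t} (exponential growth at rate −λ₁ ≈ 3.301).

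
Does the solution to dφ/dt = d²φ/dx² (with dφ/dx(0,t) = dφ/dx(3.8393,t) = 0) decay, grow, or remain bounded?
φ → constant (steady state). Heat is conserved (no flux at boundaries); solution approaches the spatial average.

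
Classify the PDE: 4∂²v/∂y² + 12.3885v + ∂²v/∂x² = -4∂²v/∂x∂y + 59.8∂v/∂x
Rewriting in standard form: ∂²v/∂x² + 4∂²v/∂x∂y + 4∂²v/∂y² - 59.8∂v/∂x + 12.3885v = 0. A = 1, B = 4, C = 4. Discriminant B² - 4AC = 0. Since 0 = 0, parabolic.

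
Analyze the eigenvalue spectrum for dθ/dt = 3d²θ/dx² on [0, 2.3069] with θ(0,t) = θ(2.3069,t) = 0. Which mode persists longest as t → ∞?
Eigenvalues: λₙ = 3n²π²/2.3069².
First three modes:
  n=1: λ₁ = 3π²/2.3069² ≈ 5.564
  n=2: λ₂ = 12π²/2.3069² ≈ 22.255 (4× faster decay)
  n=3: λ₃ = 27π²/2.3069² ≈ 50.073 (9× faster decay)
As t → ∞, higher modes decay exponentially faster. The n=1 mode dominates: θ ~ c₁ sin(πx/2.3069) e^{-λ₁t}.
Decay rate: λ₁ = 3π²/2.3069² ≈ 5.564.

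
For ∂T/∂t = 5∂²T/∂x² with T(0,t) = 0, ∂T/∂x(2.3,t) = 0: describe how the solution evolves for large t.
T → 0. Heat escapes through the Dirichlet boundary.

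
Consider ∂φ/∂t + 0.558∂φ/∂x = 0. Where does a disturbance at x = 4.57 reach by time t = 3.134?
At x = 6.318772. The characteristic carries data from (4.57, 0) to (6.318772, 3.134).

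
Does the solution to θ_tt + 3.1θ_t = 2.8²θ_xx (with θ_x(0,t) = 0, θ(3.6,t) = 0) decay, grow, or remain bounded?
θ → 0. Damping (γ=3.1) dissipates energy; oscillations decay exponentially.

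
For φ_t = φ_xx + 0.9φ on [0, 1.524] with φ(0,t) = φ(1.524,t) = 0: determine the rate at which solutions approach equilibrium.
Eigenvalues: λₙ = n²π²/1.524² - 0.9.
First three modes:
  n=1: λ₁ = π²/1.524² - 0.9 ≈ 3.349
  n=2: λ₂ = 4π²/1.524² - 0.9 ≈ 16.098
  n=3: λ₃ = 9π²/1.524² - 0.9 ≈ 37.345
Since π²/1.524² ≈ 4.249 > 0.9, all λₙ > 0.
The n=1 mode decays slowest → dominates as t → ∞.
Asymptotic: φ ~ c₁ sin(πx/1.524) e^{-λ₁t} with decay rate λ₁ ≈ 3.349.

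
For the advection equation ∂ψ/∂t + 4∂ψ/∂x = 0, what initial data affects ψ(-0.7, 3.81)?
A single point: x = -15.94. The characteristic through (-0.7, 3.81) is x - 4t = const, so x = -0.7 - 4·3.81 = -15.94.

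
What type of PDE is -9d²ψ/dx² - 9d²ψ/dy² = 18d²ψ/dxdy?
Rewriting in standard form: -9d²ψ/dx² - 18d²ψ/dxdy - 9d²ψ/dy² = 0. With A = -9, B = -18, C = -9, the discriminant is 0. This is a parabolic PDE.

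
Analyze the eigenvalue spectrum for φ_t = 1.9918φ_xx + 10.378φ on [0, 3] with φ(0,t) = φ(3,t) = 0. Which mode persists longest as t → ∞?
Eigenvalues: λₙ = 1.9918n²π²/3² - 10.378.
First three modes:
  n=1: λ₁ = 1.9918π²/3² - 10.378 ≈ -8.194
  n=2: λ₂ = 7.9672π²/3² - 10.378 ≈ -1.641
  n=3: λ₃ = 17.9262π²/3² - 10.378 ≈ 9.28
Since 1.9918π²/3² ≈ 2.184 < 10.378, λ₁ < 0.
The n=1 mode grows fastest (−λₙ is largest for n=1) → dominates.
Asymptotic: φ ~ c₁ sin(πx/3) e^{8.194t} (exponential growth at rate −λ₁ ≈ 8.194).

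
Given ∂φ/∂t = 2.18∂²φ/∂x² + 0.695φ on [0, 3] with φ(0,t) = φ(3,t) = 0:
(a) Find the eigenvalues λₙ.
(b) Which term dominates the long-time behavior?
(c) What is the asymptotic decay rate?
Eigenvalues: λₙ = 2.18n²π²/3² - 0.695.
First three modes:
  n=1: λ₁ = 2.18π²/3² - 0.695 ≈ 1.696
  n=2: λ₂ = 8.72π²/3² - 0.695 ≈ 8.868
  n=3: λ₃ = 19.62π²/3² - 0.695 ≈ 20.821
Since 2.18π²/3² ≈ 2.391 > 0.695, all λₙ > 0.
The n=1 mode decays slowest → dominates as t → ∞.
Asymptotic: φ ~ c₁ sin(πx/3) e^{-λ₁t} with decay rate λ₁ ≈ 1.696.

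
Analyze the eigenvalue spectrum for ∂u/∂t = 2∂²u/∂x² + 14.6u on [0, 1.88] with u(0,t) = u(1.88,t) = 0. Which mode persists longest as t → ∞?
Eigenvalues: λₙ = 2n²π²/1.88² - 14.6.
First three modes:
  n=1: λ₁ = 2π²/1.88² - 14.6 ≈ -9.015
  n=2: λ₂ = 8π²/1.88² - 14.6 ≈ 7.74
  n=3: λ₃ = 18π²/1.88² - 14.6 ≈ 35.664
Since 2π²/1.88² ≈ 5.585 < 14.6, λ₁ < 0.
The n=1 mode grows fastest (−λₙ is largest for n=1) → dominates.
Asymptotic: u ~ c₁ sin(πx/1.88) e^{9.015t} (exponential growth at rate −λ₁ ≈ 9.015).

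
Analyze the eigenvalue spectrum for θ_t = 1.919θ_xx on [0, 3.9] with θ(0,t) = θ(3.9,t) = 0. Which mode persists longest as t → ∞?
Eigenvalues: λₙ = 1.919n²π²/3.9².
First three modes:
  n=1: λ₁ = 1.919π²/3.9² ≈ 1.245
  n=2: λ₂ = 7.676π²/3.9² ≈ 4.981 (4× faster decay)
  n=3: λ₃ = 17.271π²/3.9² ≈ 11.207 (9× faster decay)
As t → ∞, higher modes decay exponentially faster. The n=1 mode dominates: θ ~ c₁ sin(πx/3.9) e^{-λ₁t}.
Decay rate: λ₁ = 1.919π²/3.9² ≈ 1.245.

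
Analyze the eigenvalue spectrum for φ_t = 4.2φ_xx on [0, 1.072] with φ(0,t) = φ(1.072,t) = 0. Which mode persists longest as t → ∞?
Eigenvalues: λₙ = 4.2n²π²/1.072².
First three modes:
  n=1: λ₁ = 4.2π²/1.072² ≈ 36.071
  n=2: λ₂ = 16.8π²/1.072² ≈ 144.284 (4× faster decay)
  n=3: λ₃ = 37.8π²/1.072² ≈ 324.64 (9× faster decay)
As t → ∞, higher modes decay exponentially faster. The n=1 mode dominates: φ ~ c₁ sin(πx/1.072) e^{-λ₁t}.
Decay rate: λ₁ = 4.2π²/1.072² ≈ 36.071.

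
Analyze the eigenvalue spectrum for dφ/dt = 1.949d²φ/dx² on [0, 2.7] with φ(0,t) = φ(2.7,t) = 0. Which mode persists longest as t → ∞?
Eigenvalues: λₙ = 1.949n²π²/2.7².
First three modes:
  n=1: λ₁ = 1.949π²/2.7² ≈ 2.639
  n=2: λ₂ = 7.796π²/2.7² ≈ 10.555 (4× faster decay)
  n=3: λ₃ = 17.541π²/2.7² ≈ 23.748 (9× faster decay)
As t → ∞, higher modes decay exponentially faster. The n=1 mode dominates: φ ~ c₁ sin(πx/2.7) e^{-λ₁t}.
Decay rate: λ₁ = 1.949π²/2.7² ≈ 2.639.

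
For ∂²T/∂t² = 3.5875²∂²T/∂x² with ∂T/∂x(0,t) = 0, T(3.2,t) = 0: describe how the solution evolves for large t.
T oscillates (no decay). Energy is conserved; the solution oscillates indefinitely as standing waves.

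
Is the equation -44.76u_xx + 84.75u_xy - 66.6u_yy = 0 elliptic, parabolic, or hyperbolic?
Computing B² - 4AC with A = -44.76, B = 84.75, C = -66.6: discriminant = -4741.5015 (negative). Answer: elliptic.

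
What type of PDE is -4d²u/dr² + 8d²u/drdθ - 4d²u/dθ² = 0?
With A = -4, B = 8, C = -4, the discriminant is 0. This is a parabolic PDE.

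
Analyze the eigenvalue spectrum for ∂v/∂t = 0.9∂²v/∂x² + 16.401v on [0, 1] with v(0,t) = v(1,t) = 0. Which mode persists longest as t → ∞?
Eigenvalues: λₙ = 0.9n²π²/1² - 16.401.
First three modes:
  n=1: λ₁ = 0.9π² - 16.401 ≈ -7.518
  n=2: λ₂ = 3.6π² - 16.401 ≈ 19.13
  n=3: λ₃ = 8.1π² - 16.401 ≈ 63.543
Since 0.9π² ≈ 8.883 < 16.401, λ₁ < 0.
The n=1 mode grows fastest (−λₙ is largest for n=1) → dominates.
Asymptotic: v ~ c₁ sin(πx/1) e^{7.518t} (exponential growth at rate −λ₁ ≈ 7.518).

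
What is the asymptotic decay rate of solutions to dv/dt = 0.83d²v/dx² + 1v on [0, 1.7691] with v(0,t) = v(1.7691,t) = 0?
Eigenvalues: λₙ = 0.83n²π²/1.7691² - 1.
First three modes:
  n=1: λ₁ = 0.83π²/1.7691² - 1 ≈ 1.617
  n=2: λ₂ = 3.32π²/1.7691² - 1 ≈ 9.47
  n=3: λ₃ = 7.47π²/1.7691² - 1 ≈ 22.557
Since 0.83π²/1.7691² ≈ 2.617 > 1, all λₙ > 0.
The n=1 mode decays slowest → dominates as t → ∞.
Asymptotic: v ~ c₁ sin(πx/1.7691) e^{-λ₁t} with decay rate λ₁ ≈ 1.617.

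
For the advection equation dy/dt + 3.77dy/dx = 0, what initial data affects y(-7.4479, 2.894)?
A single point: x = -18.35828. The characteristic through (-7.4479, 2.894) is x - 3.77t = const, so x = -7.4479 - 3.77·2.894 = -18.35828.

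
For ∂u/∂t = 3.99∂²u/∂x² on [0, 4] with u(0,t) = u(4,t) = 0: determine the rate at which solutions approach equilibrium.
Eigenvalues: λₙ = 3.99n²π²/4².
First three modes:
  n=1: λ₁ = 3.99π²/4² ≈ 2.461
  n=2: λ₂ = 15.96π²/4² ≈ 9.845 (4× faster decay)
  n=3: λ₃ = 35.91π²/4² ≈ 22.151 (9× faster decay)
As t → ∞, higher modes decay exponentially faster. The n=1 mode dominates: u ~ c₁ sin(πx/4) e^{-λ₁t}.
Decay rate: λ₁ = 3.99π²/4² ≈ 2.461.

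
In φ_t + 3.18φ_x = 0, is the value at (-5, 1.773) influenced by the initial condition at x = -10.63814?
Yes. The characteristic through (-5, 1.773) passes through x = -10.63814.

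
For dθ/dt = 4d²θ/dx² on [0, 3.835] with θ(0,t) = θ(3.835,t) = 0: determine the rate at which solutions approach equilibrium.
Eigenvalues: λₙ = 4n²π²/3.835².
First three modes:
  n=1: λ₁ = 4π²/3.835² ≈ 2.684
  n=2: λ₂ = 16π²/3.835² ≈ 10.737 (4× faster decay)
  n=3: λ₃ = 36π²/3.835² ≈ 24.159 (9× faster decay)
As t → ∞, higher modes decay exponentially faster. The n=1 mode dominates: θ ~ c₁ sin(πx/3.835) e^{-λ₁t}.
Decay rate: λ₁ = 4π²/3.835² ≈ 2.684.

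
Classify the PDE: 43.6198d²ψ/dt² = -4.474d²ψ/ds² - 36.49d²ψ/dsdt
Rewriting in standard form: 4.474d²ψ/ds² + 36.49d²ψ/dsdt + 43.6198d²ψ/dt² = 0. A = 4.474, B = 36.49, C = 43.6198. Discriminant B² - 4AC = 550.9001592. Since 550.9001592 > 0, hyperbolic.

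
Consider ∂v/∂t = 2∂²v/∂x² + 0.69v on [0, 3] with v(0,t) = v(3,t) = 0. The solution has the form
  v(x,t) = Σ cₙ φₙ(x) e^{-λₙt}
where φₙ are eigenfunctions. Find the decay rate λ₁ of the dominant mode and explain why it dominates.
Eigenvalues: λₙ = 2n²π²/3² - 0.69.
First three modes:
  n=1: λ₁ = 2π²/3² - 0.69 ≈ 1.503
  n=2: λ₂ = 8π²/3² - 0.69 ≈ 8.083
  n=3: λ₃ = 18π²/3² - 0.69 ≈ 19.049
Since 2π²/3² ≈ 2.193 > 0.69, all λₙ > 0.
The n=1 mode decays slowest → dominates as t → ∞.
Asymptotic: v ~ c₁ sin(πx/3) e^{-λ₁t} with decay rate λ₁ ≈ 1.503.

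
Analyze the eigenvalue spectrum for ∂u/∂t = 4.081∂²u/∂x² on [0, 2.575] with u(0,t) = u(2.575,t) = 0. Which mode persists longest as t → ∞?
Eigenvalues: λₙ = 4.081n²π²/2.575².
First three modes:
  n=1: λ₁ = 4.081π²/2.575² ≈ 6.075
  n=2: λ₂ = 16.324π²/2.575² ≈ 24.298 (4× faster decay)
  n=3: λ₃ = 36.729π²/2.575² ≈ 54.671 (9× faster decay)
As t → ∞, higher modes decay exponentially faster. The n=1 mode dominates: u ~ c₁ sin(πx/2.575) e^{-λ₁t}.
Decay rate: λ₁ = 4.081π²/2.575² ≈ 6.075.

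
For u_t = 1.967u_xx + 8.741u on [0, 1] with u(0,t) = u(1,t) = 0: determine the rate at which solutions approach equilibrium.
Eigenvalues: λₙ = 1.967n²π²/1² - 8.741.
First three modes:
  n=1: λ₁ = 1.967π² - 8.741 ≈ 10.673
  n=2: λ₂ = 7.868π² - 8.741 ≈ 68.913
  n=3: λ₃ = 17.703π² - 8.741 ≈ 165.981
Since 1.967π² ≈ 19.414 > 8.741, all λₙ > 0.
The n=1 mode decays slowest → dominates as t → ∞.
Asymptotic: u ~ c₁ sin(πx/1) e^{-λ₁t} with decay rate λ₁ ≈ 10.673.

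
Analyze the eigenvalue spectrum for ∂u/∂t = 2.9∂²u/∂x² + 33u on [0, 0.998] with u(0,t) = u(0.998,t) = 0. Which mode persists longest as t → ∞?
Eigenvalues: λₙ = 2.9n²π²/0.998² - 33.
First three modes:
  n=1: λ₁ = 2.9π²/0.998² - 33 ≈ -4.263
  n=2: λ₂ = 11.6π²/0.998² - 33 ≈ 81.947
  n=3: λ₃ = 26.1π²/0.998² - 33 ≈ 225.63
Since 2.9π²/0.998² ≈ 28.737 < 33, λ₁ < 0.
The n=1 mode grows fastest (−λₙ is largest for n=1) → dominates.
Asymptotic: u ~ c₁ sin(πx/0.998) e^{4.263t} (exponential growth at rate −λ₁ ≈ 4.263).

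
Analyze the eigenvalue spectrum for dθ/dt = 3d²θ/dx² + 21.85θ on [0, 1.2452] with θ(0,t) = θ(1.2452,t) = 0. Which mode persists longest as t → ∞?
Eigenvalues: λₙ = 3n²π²/1.2452² - 21.85.
First three modes:
  n=1: λ₁ = 3π²/1.2452² - 21.85 ≈ -2.754
  n=2: λ₂ = 12π²/1.2452² - 21.85 ≈ 54.534
  n=3: λ₃ = 27π²/1.2452² - 21.85 ≈ 150.014
Since 3π²/1.2452² ≈ 19.096 < 21.85, λ₁ < 0.
The n=1 mode grows fastest (−λₙ is largest for n=1) → dominates.
Asymptotic: θ ~ c₁ sin(πx/1.2452) e^{2.754t} (exponential growth at rate −λ₁ ≈ 2.754).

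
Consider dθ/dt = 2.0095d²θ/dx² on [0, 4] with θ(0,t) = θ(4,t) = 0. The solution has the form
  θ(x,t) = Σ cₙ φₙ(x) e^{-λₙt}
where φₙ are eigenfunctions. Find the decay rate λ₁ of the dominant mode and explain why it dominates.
Eigenvalues: λₙ = 2.0095n²π²/4².
First three modes:
  n=1: λ₁ = 2.0095π²/4² ≈ 1.24
  n=2: λ₂ = 8.038π²/4² ≈ 4.958 (4× faster decay)
  n=3: λ₃ = 18.0855π²/4² ≈ 11.156 (9× faster decay)
As t → ∞, higher modes decay exponentially faster. The n=1 mode dominates: θ ~ c₁ sin(πx/4) e^{-λ₁t}.
Decay rate: λ₁ = 2.0095π²/4² ≈ 1.24.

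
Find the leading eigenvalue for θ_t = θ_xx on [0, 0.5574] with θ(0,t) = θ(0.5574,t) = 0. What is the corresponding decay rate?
Eigenvalues: λₙ = n²π²/0.5574².
First three modes:
  n=1: λ₁ = π²/0.5574² ≈ 31.766
  n=2: λ₂ = 4π²/0.5574² ≈ 127.065 (4× faster decay)
  n=3: λ₃ = 9π²/0.5574² ≈ 285.896 (9× faster decay)
As t → ∞, higher modes decay exponentially faster. The n=1 mode dominates: θ ~ c₁ sin(πx/0.5574) e^{-λ₁t}.
Decay rate: λ₁ = π²/0.5574² ≈ 31.766.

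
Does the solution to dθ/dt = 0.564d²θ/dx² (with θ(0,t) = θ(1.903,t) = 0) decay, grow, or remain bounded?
θ → 0. Heat diffuses out through both boundaries.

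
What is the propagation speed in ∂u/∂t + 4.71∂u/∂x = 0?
Speed = 4.71. Information travels along x - 4.71t = const (rightward).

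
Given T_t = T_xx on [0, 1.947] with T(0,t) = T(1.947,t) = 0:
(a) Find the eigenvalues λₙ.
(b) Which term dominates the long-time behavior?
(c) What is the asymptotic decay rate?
Eigenvalues: λₙ = n²π²/1.947².
First three modes:
  n=1: λ₁ = π²/1.947² ≈ 2.604
  n=2: λ₂ = 4π²/1.947² ≈ 10.414 (4× faster decay)
  n=3: λ₃ = 9π²/1.947² ≈ 23.432 (9× faster decay)
As t → ∞, higher modes decay exponentially faster. The n=1 mode dominates: T ~ c₁ sin(πx/1.947) e^{-λ₁t}.
Decay rate: λ₁ = π²/1.947² ≈ 2.604.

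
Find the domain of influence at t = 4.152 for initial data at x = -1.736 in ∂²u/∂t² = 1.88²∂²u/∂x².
Domain of influence: [-9.54176, 6.06976]. Data at x = -1.736 spreads outward at speed 1.88.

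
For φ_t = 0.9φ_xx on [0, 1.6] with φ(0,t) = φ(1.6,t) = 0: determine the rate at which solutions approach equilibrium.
Eigenvalues: λₙ = 0.9n²π²/1.6².
First three modes:
  n=1: λ₁ = 0.9π²/1.6² ≈ 3.47
  n=2: λ₂ = 3.6π²/1.6² ≈ 13.879 (4× faster decay)
  n=3: λ₃ = 8.1π²/1.6² ≈ 31.228 (9× faster decay)
As t → ∞, higher modes decay exponentially faster. The n=1 mode dominates: φ ~ c₁ sin(πx/1.6) e^{-λ₁t}.
Decay rate: λ₁ = 0.9π²/1.6² ≈ 3.47.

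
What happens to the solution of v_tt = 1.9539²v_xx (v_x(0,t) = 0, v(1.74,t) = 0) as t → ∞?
v oscillates (no decay). Energy is conserved; the solution oscillates indefinitely as standing waves.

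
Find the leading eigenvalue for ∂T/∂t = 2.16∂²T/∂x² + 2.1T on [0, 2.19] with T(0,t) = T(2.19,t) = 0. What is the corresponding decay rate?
Eigenvalues: λₙ = 2.16n²π²/2.19² - 2.1.
First three modes:
  n=1: λ₁ = 2.16π²/2.19² - 2.1 ≈ 2.345
  n=2: λ₂ = 8.64π²/2.19² - 2.1 ≈ 15.68
  n=3: λ₃ = 19.44π²/2.19² - 2.1 ≈ 37.904
Since 2.16π²/2.19² ≈ 4.445 > 2.1, all λₙ > 0.
The n=1 mode decays slowest → dominates as t → ∞.
Asymptotic: T ~ c₁ sin(πx/2.19) e^{-λ₁t} with decay rate λ₁ ≈ 2.345.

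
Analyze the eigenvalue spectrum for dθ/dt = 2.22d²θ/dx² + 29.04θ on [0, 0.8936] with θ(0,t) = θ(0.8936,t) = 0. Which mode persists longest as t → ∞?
Eigenvalues: λₙ = 2.22n²π²/0.8936² - 29.04.
First three modes:
  n=1: λ₁ = 2.22π²/0.8936² - 29.04 ≈ -1.601
  n=2: λ₂ = 8.88π²/0.8936² - 29.04 ≈ 80.716
  n=3: λ₃ = 19.98π²/0.8936² - 29.04 ≈ 217.91
Since 2.22π²/0.8936² ≈ 27.439 < 29.04, λ₁ < 0.
The n=1 mode grows fastest (−λₙ is largest for n=1) → dominates.
Asymptotic: θ ~ c₁ sin(πx/0.8936) e^{1.601t} (exponential growth at rate −λ₁ ≈ 1.601).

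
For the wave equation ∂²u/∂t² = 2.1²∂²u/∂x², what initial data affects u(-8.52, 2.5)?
Domain of dependence: [-13.77, -3.27]. Signals travel at speed 2.1, so data within |x - -8.52| ≤ 2.1·2.5 = 5.25 can reach the point.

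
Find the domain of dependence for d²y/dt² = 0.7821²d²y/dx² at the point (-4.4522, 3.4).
Domain of dependence: [-7.11134, -1.79306]. Signals travel at speed 0.7821, so data within |x - -4.4522| ≤ 0.7821·3.4 = 2.65914 can reach the point.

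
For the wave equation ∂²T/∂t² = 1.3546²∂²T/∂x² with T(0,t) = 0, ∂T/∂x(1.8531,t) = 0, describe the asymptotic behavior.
T oscillates (no decay). Energy is conserved; the solution oscillates indefinitely as standing waves.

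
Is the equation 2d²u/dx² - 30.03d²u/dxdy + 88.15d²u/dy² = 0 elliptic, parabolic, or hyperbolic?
Computing B² - 4AC with A = 2, B = -30.03, C = 88.15: discriminant = 196.6009 (positive). Answer: hyperbolic.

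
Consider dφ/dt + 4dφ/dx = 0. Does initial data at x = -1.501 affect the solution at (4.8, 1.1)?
No. Only data at x = 0.4 affects (4.8, 1.1). Advection has one-way propagation along characteristics.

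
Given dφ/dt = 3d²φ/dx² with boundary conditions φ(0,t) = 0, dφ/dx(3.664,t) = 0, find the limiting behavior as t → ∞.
φ → 0. Heat escapes through the Dirichlet boundary.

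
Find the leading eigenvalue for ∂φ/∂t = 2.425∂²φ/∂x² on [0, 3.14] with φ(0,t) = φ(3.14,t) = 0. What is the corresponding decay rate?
Eigenvalues: λₙ = 2.425n²π²/3.14².
First three modes:
  n=1: λ₁ = 2.425π²/3.14² ≈ 2.427
  n=2: λ₂ = 9.7π²/3.14² ≈ 9.71 (4× faster decay)
  n=3: λ₃ = 21.825π²/3.14² ≈ 21.847 (9× faster decay)
As t → ∞, higher modes decay exponentially faster. The n=1 mode dominates: φ ~ c₁ sin(πx/3.14) e^{-λ₁t}.
Decay rate: λ₁ = 2.425π²/3.14² ≈ 2.427.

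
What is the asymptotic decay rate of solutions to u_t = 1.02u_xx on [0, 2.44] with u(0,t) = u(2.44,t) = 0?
Eigenvalues: λₙ = 1.02n²π²/2.44².
First three modes:
  n=1: λ₁ = 1.02π²/2.44² ≈ 1.691
  n=2: λ₂ = 4.08π²/2.44² ≈ 6.764 (4× faster decay)
  n=3: λ₃ = 9.18π²/2.44² ≈ 15.218 (9× faster decay)
As t → ∞, higher modes decay exponentially faster. The n=1 mode dominates: u ~ c₁ sin(πx/2.44) e^{-λ₁t}.
Decay rate: λ₁ = 1.02π²/2.44² ≈ 1.691.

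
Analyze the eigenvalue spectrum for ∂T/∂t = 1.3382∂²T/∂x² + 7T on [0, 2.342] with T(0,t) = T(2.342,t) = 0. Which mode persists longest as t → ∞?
Eigenvalues: λₙ = 1.3382n²π²/2.342² - 7.
First three modes:
  n=1: λ₁ = 1.3382π²/2.342² - 7 ≈ -4.592
  n=2: λ₂ = 5.3528π²/2.342² - 7 ≈ 2.632
  n=3: λ₃ = 12.0438π²/2.342² - 7 ≈ 14.672
Since 1.3382π²/2.342² ≈ 2.408 < 7, λ₁ < 0.
The n=1 mode grows fastest (−λₙ is largest for n=1) → dominates.
Asymptotic: T ~ c₁ sin(πx/2.342) e^{4.592t} (exponential growth at rate −λ₁ ≈ 4.592).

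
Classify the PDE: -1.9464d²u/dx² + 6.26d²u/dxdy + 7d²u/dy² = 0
A = -1.9464, B = 6.26, C = 7. Discriminant B² - 4AC = 93.6868. Since 93.6868 > 0, hyperbolic.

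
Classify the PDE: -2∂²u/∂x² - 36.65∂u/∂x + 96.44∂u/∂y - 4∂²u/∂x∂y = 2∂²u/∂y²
Rewriting in standard form: -2∂²u/∂x² - 4∂²u/∂x∂y - 2∂²u/∂y² - 36.65∂u/∂x + 96.44∂u/∂y = 0. A = -2, B = -4, C = -2. Discriminant B² - 4AC = 0. Since 0 = 0, parabolic.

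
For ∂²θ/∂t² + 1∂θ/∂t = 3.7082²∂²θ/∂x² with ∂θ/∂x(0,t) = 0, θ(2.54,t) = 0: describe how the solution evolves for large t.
θ → 0. Damping (γ=1) dissipates energy; oscillations decay exponentially.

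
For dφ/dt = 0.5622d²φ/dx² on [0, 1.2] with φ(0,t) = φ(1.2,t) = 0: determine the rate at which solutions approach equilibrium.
Eigenvalues: λₙ = 0.5622n²π²/1.2².
First three modes:
  n=1: λ₁ = 0.5622π²/1.2² ≈ 3.853
  n=2: λ₂ = 2.2488π²/1.2² ≈ 15.413 (4× faster decay)
  n=3: λ₃ = 5.0598π²/1.2² ≈ 34.679 (9× faster decay)
As t → ∞, higher modes decay exponentially faster. The n=1 mode dominates: φ ~ c₁ sin(πx/1.2) e^{-λ₁t}.
Decay rate: λ₁ = 0.5622π²/1.2² ≈ 3.853.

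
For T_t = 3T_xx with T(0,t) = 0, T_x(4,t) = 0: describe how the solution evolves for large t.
T → 0. Heat escapes through the Dirichlet boundary.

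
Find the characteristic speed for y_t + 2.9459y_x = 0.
Speed = 2.9459. Information travels along x - 2.9459t = const (rightward).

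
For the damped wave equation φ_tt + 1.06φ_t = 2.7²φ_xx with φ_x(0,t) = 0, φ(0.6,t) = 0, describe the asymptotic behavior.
φ → 0. Damping (γ=1.06) dissipates energy; oscillations decay exponentially.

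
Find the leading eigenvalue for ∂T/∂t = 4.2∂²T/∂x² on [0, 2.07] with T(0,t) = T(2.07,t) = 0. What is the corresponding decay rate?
Eigenvalues: λₙ = 4.2n²π²/2.07².
First three modes:
  n=1: λ₁ = 4.2π²/2.07² ≈ 9.674
  n=2: λ₂ = 16.8π²/2.07² ≈ 38.696 (4× faster decay)
  n=3: λ₃ = 37.8π²/2.07² ≈ 87.066 (9× faster decay)
As t → ∞, higher modes decay exponentially faster. The n=1 mode dominates: T ~ c₁ sin(πx/2.07) e^{-λ₁t}.
Decay rate: λ₁ = 4.2π²/2.07² ≈ 9.674.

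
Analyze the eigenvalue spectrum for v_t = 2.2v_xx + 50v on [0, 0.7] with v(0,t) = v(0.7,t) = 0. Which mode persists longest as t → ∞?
Eigenvalues: λₙ = 2.2n²π²/0.7² - 50.
First three modes:
  n=1: λ₁ = 2.2π²/0.7² - 50 ≈ -5.687
  n=2: λ₂ = 8.8π²/0.7² - 50 ≈ 127.25
  n=3: λ₃ = 19.8π²/0.7² - 50 ≈ 348.813
Since 2.2π²/0.7² ≈ 44.313 < 50, λ₁ < 0.
The n=1 mode grows fastest (−λₙ is largest for n=1) → dominates.
Asymptotic: v ~ c₁ sin(πx/0.7) e^{5.687t} (exponential growth at rate −λ₁ ≈ 5.687).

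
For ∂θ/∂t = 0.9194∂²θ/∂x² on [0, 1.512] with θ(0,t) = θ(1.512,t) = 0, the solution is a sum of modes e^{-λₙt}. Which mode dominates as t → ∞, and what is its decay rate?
Eigenvalues: λₙ = 0.9194n²π²/1.512².
First three modes:
  n=1: λ₁ = 0.9194π²/1.512² ≈ 3.969
  n=2: λ₂ = 3.6776π²/1.512² ≈ 15.877 (4× faster decay)
  n=3: λ₃ = 8.2746π²/1.512² ≈ 35.723 (9× faster decay)
As t → ∞, higher modes decay exponentially faster. The n=1 mode dominates: θ ~ c₁ sin(πx/1.512) e^{-λ₁t}.
Decay rate: λ₁ = 0.9194π²/1.512² ≈ 3.969.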